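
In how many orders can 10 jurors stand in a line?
10! = 3628800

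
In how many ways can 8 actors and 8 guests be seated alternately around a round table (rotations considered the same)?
Fix one of the actors: (8-1)! ways for the remaining actors, × 8! ways for the guests = 5040 × 40320 = 203212800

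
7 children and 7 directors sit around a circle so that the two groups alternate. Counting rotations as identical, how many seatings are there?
Fix one of the children: (7-1)! ways for the remaining children, × 7! ways for the directors = 720 × 5040 = 3628800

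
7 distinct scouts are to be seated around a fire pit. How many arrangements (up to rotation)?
Circular: fix one position, arrange the rest. (7-1)! = 720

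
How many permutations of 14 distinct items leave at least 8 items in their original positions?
Exactly j fixed points: C(14,j)·!(14-j); sum over j ≥ 8 (derangement numbers via !m = (m-1)·(!(m-1) + !(m-2)): !0..!6 = 1, 0, 1, 2, 9, 44, 265). Σ_{j=8}^{14} C(14,j)·!(14-j) = C(14,8)·!6 + C(14,9)·!5 + C(14,10)·!4 + C(14,11)·!3 + C(14,12)·!2 + C(14,13)·!1 + C(14,14)·!0 = 3003·265 + 2002·44 + 1001·9 + 364·2 + 91·1 + 14·0 + 1·1 = 893712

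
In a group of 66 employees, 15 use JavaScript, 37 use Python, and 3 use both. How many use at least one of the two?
|A∪B| = |A| + |B| - |A∩B| = 15 + 37 - 3 = 49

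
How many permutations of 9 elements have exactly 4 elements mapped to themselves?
Choose the 4 fixed points C(9,4) = 126, derange the rest: !5 = Σ_{j=0}^{5} (-1)^j·5!/j! = 120 - 120 + 60 - 20 + 5 - 1 = 44. Product = 126 × 44 = 5544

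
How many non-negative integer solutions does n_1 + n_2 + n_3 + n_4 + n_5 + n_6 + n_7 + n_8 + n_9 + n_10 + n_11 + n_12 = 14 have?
C(14+12-1, 12-1) = C(25, 11) = 4457400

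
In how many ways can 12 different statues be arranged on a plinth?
12! = 479001600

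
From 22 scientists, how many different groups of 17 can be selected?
C(22,17) = 22!/(17!×5!) = 26334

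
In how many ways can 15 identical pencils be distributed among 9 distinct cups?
C(15+9-1, 9-1) = C(23, 8) = 490314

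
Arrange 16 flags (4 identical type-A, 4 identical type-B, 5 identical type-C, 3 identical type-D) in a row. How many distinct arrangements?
16! / (4! × 4! × 5! × 3!) = 50450400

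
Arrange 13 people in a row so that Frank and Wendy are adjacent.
Treat as block: (13-1)! × 2! = 479001600 × 2 = 958003200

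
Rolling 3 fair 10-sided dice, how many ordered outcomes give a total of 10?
Coefficient of x^10 in (x + x² + ... + x^10)^3. By inclusion-exclusion on dice exceeding 10: Σ_j (-1)^j C(3,j)·C(10-1-10j, 2) = C(3,0)·C(9,2) = 1·36 = 36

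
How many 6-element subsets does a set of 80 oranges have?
C(80,6) = 80!/(6!×74!) = 300500200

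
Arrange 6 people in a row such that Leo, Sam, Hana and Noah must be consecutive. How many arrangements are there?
Treat the 4 as one block: (6-4+1)! × 4! = 6 × 24 = 144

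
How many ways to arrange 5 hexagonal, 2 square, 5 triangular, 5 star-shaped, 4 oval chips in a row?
21! / (5! × 2! × 5! × 5! × 4!) = 615969113760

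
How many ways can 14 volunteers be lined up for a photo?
14! = 87178291200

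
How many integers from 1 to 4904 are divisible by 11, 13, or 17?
⌊4904/11⌋+⌊4904/13⌋+⌊4904/17⌋ - ⌊4904/143⌋-⌊4904/187⌋-⌊4904/221⌋ + ⌊4904/2431⌋ = 445+377+288 - 34-26-22 + 2 = 1030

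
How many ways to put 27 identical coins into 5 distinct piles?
C(27+5-1, 5-1) = C(31, 4) = 31465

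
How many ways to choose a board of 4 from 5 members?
C(5,4) = 5!/(4!×1!) = 5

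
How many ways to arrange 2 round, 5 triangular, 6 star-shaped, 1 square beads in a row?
14! / (2! × 5! × 6! × 1!) = 504504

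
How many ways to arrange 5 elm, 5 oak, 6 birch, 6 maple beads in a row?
22! / (5! × 5! × 6! × 6!) = 150570227808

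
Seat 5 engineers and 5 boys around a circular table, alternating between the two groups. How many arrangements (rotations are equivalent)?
Fix one of the engineers: (5-1)! ways for the remaining engineers, × 5! ways for the boys = 24 × 120 = 2880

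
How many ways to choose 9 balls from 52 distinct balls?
C(52,9) = 52!/(9!×43!) = 3679075400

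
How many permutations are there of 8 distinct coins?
8! = 40320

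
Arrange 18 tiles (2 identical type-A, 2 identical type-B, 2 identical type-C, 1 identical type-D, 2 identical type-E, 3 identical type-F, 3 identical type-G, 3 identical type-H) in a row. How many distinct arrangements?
18! / (2! × 2! × 2! × 1! × 2! × 3! × 3! × 3!) = 1852538688000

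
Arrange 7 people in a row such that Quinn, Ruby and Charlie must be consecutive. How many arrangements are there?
Treat the 3 as one block: (7-3+1)! × 3! = 120 × 6 = 720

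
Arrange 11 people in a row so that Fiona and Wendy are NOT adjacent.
Total - adjacent = 11! - (11-1)!×2 = 39916800 - 7257600 = 32659200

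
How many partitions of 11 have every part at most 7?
Let r_j(i) = number of partitions of i into parts ≤ j, for i = 0..11. r_1(i) = 1 for all i; r_j(i) = r_{j-1}(i) + r_j(i-j). Rows j = 2..7: ≤2: 1 1 2 2 3 3 4 4 5 5 6 6; ≤3: 1 1 2 3 4 5 7 8 10 12 14 16; ≤4: 1 1 2 3 5 6 9 11 15 18 23 27; ≤5: 1 1 2 3 5 7 10 13 18 23 30 37; ≤6: 1 1 2 3 5 7 11 14 20 26 35 44; ≤7: 1 1 2 3 5 7 11 15 21 28 38 49. r_7(11) = 49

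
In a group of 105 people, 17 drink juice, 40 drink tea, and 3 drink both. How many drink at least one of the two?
|A∪B| = |A| + |B| - |A∩B| = 17 + 40 - 3 = 54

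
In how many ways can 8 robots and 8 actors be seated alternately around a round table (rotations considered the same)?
Fix one of the robots: (8-1)! ways for the remaining robots, × 8! ways for the actors = 5040 × 40320 = 203212800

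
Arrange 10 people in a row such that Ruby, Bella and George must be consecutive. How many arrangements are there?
Treat the 3 as one block: (10-3+1)! × 3! = 40320 × 6 = 241920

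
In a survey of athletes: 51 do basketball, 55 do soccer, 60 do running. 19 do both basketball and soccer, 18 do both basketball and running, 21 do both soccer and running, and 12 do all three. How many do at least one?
|A∪B∪C| = 51+55+60-19-18-21+12 = 120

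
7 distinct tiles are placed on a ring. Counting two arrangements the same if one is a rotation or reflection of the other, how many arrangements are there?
(7-1)!/2 = 720/2 = 360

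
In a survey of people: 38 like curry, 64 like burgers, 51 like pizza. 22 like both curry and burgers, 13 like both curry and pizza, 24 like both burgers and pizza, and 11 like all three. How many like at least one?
|A∪B∪C| = 38+64+51-22-13-24+11 = 105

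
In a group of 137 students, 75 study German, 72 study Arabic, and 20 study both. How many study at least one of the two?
|A∪B| = |A| + |B| - |A∩B| = 75 + 72 - 20 = 127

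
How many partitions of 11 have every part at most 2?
Let r_j(i) = number of partitions of i into parts ≤ j, for i = 0..11. r_1(i) = 1 for all i; r_j(i) = r_{j-1}(i) + r_j(i-j). Rows j = 2..2: ≤2: 1 1 2 2 3 3 4 4 5 5 6 6. r_2(11) = 6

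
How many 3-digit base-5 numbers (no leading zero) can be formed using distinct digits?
First digit: 4 choices (nonzero). Then descending: 4 × 4 × 3 = 48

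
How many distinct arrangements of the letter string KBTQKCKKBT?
10! / (1! × 4! × 1! × 2! × 2!) = 37800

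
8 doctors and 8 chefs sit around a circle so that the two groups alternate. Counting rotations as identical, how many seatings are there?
Fix one of the doctors: (8-1)! ways for the remaining doctors, × 8! ways for the chefs = 5040 × 40320 = 203212800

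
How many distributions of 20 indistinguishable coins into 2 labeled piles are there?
C(20+2-1, 2-1) = C(21, 1) = 21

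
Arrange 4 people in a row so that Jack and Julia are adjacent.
Treat as block: (4-1)! × 2! = 6 × 2 = 12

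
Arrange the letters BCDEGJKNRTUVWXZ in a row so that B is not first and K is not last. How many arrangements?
By inclusion-exclusion: 15! - 2×(15-1)! + (15-2)! = 1307674368000 - 174356582400 + 6227020800 = 1139544806400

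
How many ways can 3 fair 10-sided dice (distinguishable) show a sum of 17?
Coefficient of x^17 in (x + x² + ... + x^10)^3. By inclusion-exclusion on dice exceeding 10: Σ_j (-1)^j C(3,j)·C(17-1-10j, 2) = C(3,0)·C(16,2) - C(3,1)·C(6,2) = 1·120 - 3·15 = 75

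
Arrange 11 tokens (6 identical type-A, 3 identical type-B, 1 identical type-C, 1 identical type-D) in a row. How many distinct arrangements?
11! / (6! × 3! × 1! × 1!) = 9240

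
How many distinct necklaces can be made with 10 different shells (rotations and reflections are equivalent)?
(10-1)!/2 = 362880/2 = 181440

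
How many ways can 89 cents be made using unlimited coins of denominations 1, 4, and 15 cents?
Coefficient of x^89 in 1/(1-x^1) · 1/(1-x^4) · 1/(1-x^15). Case on j = number of 15-cent coins (j = 0..5); remainder r = 89 - 15j is made from {1,4} in ⌊r/4⌋+1 ways. r = 89, 74, 59, 44, 29, 14 → 23 + 19 + 15 + 12 + 8 + 4 = 81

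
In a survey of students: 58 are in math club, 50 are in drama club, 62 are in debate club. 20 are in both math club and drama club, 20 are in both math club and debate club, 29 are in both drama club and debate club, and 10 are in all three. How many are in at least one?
|A∪B∪C| = 58+50+62-20-20-29+10 = 111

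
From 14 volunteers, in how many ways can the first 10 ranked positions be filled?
P(14,10) = 14!/(14-10)! = 3632428800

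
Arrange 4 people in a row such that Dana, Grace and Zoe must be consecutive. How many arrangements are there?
Treat the 3 as one block: (4-3+1)! × 3! = 2 × 6 = 12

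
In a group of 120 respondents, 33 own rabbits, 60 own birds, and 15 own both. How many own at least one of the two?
|A∪B| = |A| + |B| - |A∩B| = 33 + 60 - 15 = 78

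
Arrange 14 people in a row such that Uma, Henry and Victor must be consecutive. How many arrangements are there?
Treat the 3 as one block: (14-3+1)! × 3! = 479001600 × 6 = 2874009600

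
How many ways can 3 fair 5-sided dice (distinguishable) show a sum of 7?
Coefficient of x^7 in (x + x² + ... + x^5)^3. By inclusion-exclusion on dice exceeding 5: Σ_j (-1)^j C(3,j)·C(7-1-5j, 2) = C(3,0)·C(6,2) = 1·15 = 15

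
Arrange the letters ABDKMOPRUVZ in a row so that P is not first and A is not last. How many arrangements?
By inclusion-exclusion: 11! - 2×(11-1)! + (11-2)! = 39916800 - 7257600 + 362880 = 33022080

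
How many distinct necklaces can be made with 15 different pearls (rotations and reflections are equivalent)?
(15-1)!/2 = 87178291200/2 = 43589145600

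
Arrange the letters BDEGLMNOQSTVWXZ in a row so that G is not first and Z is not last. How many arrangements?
By inclusion-exclusion: 15! - 2×(15-1)! + (15-2)! = 1307674368000 - 174356582400 + 6227020800 = 1139544806400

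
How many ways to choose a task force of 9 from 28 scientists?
C(28,9) = 28!/(9!×19!) = 6906900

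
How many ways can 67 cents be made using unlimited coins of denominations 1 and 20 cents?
Coefficient of x^67 in 1/(1-x^1) · 1/(1-x^20). Use j coins of 20 for j = 0..⌊67/20⌋ = 3, the rest in 1s: 3 + 1 = 4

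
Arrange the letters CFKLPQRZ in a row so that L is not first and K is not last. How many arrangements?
By inclusion-exclusion: 8! - 2×(8-1)! + (8-2)! = 40320 - 10080 + 720 = 30960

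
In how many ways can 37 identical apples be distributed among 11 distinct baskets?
C(37+11-1, 11-1) = C(47, 10) = 5178066751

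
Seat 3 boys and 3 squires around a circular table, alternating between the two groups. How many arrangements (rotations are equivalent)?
Fix one of the boys: (3-1)! ways for the remaining boys, × 3! ways for the squires = 2 × 6 = 12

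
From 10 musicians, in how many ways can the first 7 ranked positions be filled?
P(10,7) = 10!/(10-7)! = 604800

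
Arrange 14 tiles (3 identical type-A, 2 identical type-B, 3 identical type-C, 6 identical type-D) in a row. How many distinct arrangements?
14! / (3! × 2! × 3! × 6!) = 1681680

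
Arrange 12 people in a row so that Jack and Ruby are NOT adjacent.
Total - adjacent = 12! - (12-1)!×2 = 479001600 - 79833600 = 399168000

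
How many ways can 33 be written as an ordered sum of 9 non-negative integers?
C(33+9-1, 9-1) = C(41, 8) = 95548245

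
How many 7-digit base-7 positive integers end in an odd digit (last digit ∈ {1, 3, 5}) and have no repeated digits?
Last∈{1,3,5}. Last=0: 0. Last nonzero: 3×5×P(5,5) = 1800. Total = 1800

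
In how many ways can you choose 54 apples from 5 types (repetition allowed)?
C(54+5-1, 5-1) = C(58, 4) = 424270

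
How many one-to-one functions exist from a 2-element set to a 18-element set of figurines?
P(18,2) = 18!/(18-2)! = 306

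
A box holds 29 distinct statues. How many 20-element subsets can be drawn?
C(29,20) = 29!/(20!×9!) = 10015005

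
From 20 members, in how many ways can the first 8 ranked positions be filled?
P(20,8) = 20!/(20-8)! = 5079110400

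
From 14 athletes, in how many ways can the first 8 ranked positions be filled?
P(14,8) = 14!/(14-8)! = 121080960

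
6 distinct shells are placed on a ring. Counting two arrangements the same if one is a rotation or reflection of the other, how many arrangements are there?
(6-1)!/2 = 120/2 = 60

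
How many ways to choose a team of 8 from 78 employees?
C(78,8) = 78!/(8!×70!) = 23446881315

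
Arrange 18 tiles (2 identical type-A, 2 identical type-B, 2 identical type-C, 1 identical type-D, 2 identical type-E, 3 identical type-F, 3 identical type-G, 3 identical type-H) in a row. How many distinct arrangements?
18! / (2! × 2! × 2! × 1! × 2! × 3! × 3! × 3!) = 1852538688000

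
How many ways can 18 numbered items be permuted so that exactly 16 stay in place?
Choose the 16 fixed points C(18,16) = 153, derange the rest: !2 = Σ_{j=0}^{2} (-1)^j·2!/j! = 2 - 2 + 1 = 1. Product = 153 × 1 = 153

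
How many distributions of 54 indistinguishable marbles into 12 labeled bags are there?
C(54+12-1, 12-1) = C(65, 11) = 895068996640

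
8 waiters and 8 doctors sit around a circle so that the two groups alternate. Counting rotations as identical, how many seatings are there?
Fix one of the waiters: (8-1)! ways for the remaining waiters, × 8! ways for the doctors = 5040 × 40320 = 203212800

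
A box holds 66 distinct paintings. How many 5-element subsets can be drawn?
C(66,5) = 66!/(5!×61!) = 8936928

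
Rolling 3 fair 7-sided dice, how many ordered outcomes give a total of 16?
Coefficient of x^16 in (x + x² + ... + x^7)^3. By inclusion-exclusion on dice exceeding 7: Σ_j (-1)^j C(3,j)·C(16-1-7j, 2) = C(3,0)·C(15,2) - C(3,1)·C(8,2) = 1·105 - 3·28 = 21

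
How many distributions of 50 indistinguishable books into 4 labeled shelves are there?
C(50+4-1, 4-1) = C(53, 3) = 23426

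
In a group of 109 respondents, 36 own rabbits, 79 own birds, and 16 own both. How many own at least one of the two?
|A∪B| = |A| + |B| - |A∩B| = 36 + 79 - 16 = 99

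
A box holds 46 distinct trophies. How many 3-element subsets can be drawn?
C(46,3) = 46!/(3!×43!) = 15180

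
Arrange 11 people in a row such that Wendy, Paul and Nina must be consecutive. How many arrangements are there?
Treat the 3 as one block: (11-3+1)! × 3! = 362880 × 6 = 2177280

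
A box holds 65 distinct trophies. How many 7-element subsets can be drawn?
C(65,7) = 65!/(7!×58!) = 696190560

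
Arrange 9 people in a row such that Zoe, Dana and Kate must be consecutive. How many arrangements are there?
Treat the 3 as one block: (9-3+1)! × 3! = 5040 × 6 = 30240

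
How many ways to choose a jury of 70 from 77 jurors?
C(77,70) = 77!/(70!×7!) = 2404808340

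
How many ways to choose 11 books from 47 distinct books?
C(47,11) = 47!/(11!×36!) = 17417133617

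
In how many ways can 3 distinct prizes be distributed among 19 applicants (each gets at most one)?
P(19,3) = 19!/(19-3)! = 5814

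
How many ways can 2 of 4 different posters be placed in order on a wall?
P(4,2) = 4!/(4-2)! = 12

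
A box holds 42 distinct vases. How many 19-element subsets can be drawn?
C(42,19) = 42!/(19!×23!) = 446775310800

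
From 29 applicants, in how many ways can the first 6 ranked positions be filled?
P(29,6) = 29!/(29-6)! = 342014400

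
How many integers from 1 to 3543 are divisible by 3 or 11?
⌊3543/3⌋ + ⌊3543/11⌋ - ⌊3543/33⌋ = 1181 + 322 - 107 = 1396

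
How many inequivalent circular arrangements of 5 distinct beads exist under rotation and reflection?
(5-1)!/2 = 24/2 = 12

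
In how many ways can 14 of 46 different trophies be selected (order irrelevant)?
C(46,14) = 46!/(14!×32!) = 239877544005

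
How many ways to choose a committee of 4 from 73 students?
C(73,4) = 73!/(4!×69!) = 1088430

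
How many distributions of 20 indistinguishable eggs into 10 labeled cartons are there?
C(20+10-1, 10-1) = C(29, 9) = 10015005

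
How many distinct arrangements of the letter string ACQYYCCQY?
9! / (1! × 2! × 3! × 3!) = 5040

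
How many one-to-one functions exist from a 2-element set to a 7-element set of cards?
P(7,2) = 7!/(7-2)! = 42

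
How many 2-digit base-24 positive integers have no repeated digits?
First digit: 23 choices (nonzero). Then descending: 23 × 23 = 529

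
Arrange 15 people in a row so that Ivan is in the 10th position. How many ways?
Fix one position: (15-1)! = 87178291200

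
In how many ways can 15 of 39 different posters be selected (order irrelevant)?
C(39,15) = 39!/(15!×24!) = 25140840660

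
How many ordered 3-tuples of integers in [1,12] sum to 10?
Coefficient of x^10 in (x + x² + ... + x^12)^3. By inclusion-exclusion on dice exceeding 12: Σ_j (-1)^j C(3,j)·C(10-1-12j, 2) = C(3,0)·C(9,2) = 1·36 = 36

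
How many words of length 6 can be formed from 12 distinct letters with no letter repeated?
P(12,6) = 12!/(12-6)! = 665280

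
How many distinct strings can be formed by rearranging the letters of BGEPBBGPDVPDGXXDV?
17! / (2! × 3! × 2! × 3! × 3! × 1! × 3!) = 68612544000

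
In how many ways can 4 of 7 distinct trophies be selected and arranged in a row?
P(7,4) = 7!/(7-4)! = 840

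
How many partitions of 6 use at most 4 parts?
By conjugation, equals partitions of 6 into parts ≤ 4. Let r_j(i) = number of partitions of i into parts ≤ j, for i = 0..6. r_1(i) = 1 for all i; r_j(i) = r_{j-1}(i) + r_j(i-j). Rows j = 2..4: ≤2: 1 1 2 2 3 3 4; ≤3: 1 1 2 3 4 5 7; ≤4: 1 1 2 3 5 6 9. r_4(6) = 9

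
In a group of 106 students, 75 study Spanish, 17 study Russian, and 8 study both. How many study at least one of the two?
|A∪B| = |A| + |B| - |A∩B| = 75 + 17 - 8 = 84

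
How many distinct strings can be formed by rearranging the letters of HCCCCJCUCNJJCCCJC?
17! / (1! × 1! × 10! × 1! × 4!) = 4084080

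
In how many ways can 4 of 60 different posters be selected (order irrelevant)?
C(60,4) = 60!/(4!×56!) = 487635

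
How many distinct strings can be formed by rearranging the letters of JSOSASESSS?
10! / (6! × 1! × 1! × 1! × 1!) = 5040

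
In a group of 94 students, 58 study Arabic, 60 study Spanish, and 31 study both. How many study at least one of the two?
|A∪B| = |A| + |B| - |A∩B| = 58 + 60 - 31 = 87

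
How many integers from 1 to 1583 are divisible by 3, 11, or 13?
⌊1583/3⌋+⌊1583/11⌋+⌊1583/13⌋ - ⌊1583/33⌋-⌊1583/39⌋-⌊1583/143⌋ + ⌊1583/429⌋ = 527+143+121 - 47-40-11 + 3 = 696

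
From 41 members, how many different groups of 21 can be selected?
C(41,21) = 41!/(21!×20!) = 269128937220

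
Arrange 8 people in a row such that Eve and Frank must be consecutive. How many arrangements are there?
Treat the 2 as one block: (8-2+1)! × 2! = 5040 × 2 = 10080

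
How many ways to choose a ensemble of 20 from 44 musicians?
C(44,20) = 44!/(20!×24!) = 1761039350070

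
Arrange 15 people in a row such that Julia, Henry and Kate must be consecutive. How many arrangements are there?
Treat the 3 as one block: (15-3+1)! × 3! = 6227020800 × 6 = 37362124800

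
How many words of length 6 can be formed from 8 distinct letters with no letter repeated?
P(8,6) = 8!/(8-6)! = 20160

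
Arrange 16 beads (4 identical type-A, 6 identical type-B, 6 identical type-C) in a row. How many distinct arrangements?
16! / (4! × 6! × 6!) = 1681680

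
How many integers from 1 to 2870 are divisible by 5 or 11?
⌊2870/5⌋ + ⌊2870/11⌋ - ⌊2870/55⌋ = 574 + 260 - 52 = 782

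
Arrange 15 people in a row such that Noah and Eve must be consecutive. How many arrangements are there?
Treat the 2 as one block: (15-2+1)! × 2! = 87178291200 × 2 = 174356582400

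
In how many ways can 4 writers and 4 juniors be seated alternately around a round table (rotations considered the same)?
Fix one of the writers: (4-1)! ways for the remaining writers, × 4! ways for the juniors = 6 × 24 = 144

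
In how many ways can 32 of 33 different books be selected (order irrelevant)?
C(33,32) = 33!/(32!×1!) = 33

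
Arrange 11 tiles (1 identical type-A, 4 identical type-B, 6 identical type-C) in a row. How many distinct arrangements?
11! / (1! × 4! × 6!) = 2310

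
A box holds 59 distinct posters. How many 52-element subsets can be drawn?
C(59,52) = 59!/(52!×7!) = 341149446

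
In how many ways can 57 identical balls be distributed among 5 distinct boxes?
C(57+5-1, 5-1) = C(61, 4) = 521855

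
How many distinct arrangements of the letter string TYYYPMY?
7! / (1! × 1! × 1! × 4!) = 210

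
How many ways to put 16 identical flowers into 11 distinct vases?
C(16+11-1, 11-1) = C(26, 10) = 5311735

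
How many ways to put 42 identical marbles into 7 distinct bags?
C(42+7-1, 7-1) = C(48, 6) = 12271512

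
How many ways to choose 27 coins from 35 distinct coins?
C(35,27) = 35!/(27!×8!) = 23535820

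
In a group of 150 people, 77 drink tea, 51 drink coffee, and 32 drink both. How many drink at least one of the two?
|A∪B| = |A| + |B| - |A∩B| = 77 + 51 - 32 = 96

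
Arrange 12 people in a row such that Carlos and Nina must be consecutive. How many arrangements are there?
Treat the 2 as one block: (12-2+1)! × 2! = 39916800 × 2 = 79833600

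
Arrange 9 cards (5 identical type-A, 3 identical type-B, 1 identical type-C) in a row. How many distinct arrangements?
9! / (5! × 3! × 1!) = 504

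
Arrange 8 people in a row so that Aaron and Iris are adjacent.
Treat as block: (8-1)! × 2! = 5040 × 2 = 10080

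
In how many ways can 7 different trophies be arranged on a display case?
7! = 5040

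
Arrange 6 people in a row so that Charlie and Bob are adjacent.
Treat as block: (6-1)! × 2! = 120 × 2 = 240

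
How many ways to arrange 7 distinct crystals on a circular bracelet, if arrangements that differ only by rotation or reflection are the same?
(7-1)!/2 = 720/2 = 360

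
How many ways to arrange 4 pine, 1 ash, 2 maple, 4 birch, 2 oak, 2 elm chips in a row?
15! / (4! × 1! × 2! × 4! × 2! × 2!) = 283783500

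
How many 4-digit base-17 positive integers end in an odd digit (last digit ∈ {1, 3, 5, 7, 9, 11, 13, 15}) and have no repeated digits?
Last∈{1,3,5,7,9,11,13,15}. Last=0: 0. Last nonzero: 8×15×P(15,2) = 25200. Total = 25200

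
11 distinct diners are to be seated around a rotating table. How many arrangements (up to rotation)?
Circular: fix one position, arrange the rest. (11-1)! = 3628800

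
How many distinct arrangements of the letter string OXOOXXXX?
8! / (3! × 5!) = 56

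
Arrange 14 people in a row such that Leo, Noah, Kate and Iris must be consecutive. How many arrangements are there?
Treat the 4 as one block: (14-4+1)! × 4! = 39916800 × 24 = 958003200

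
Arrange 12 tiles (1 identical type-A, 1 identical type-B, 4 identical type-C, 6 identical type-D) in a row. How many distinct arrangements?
12! / (1! × 1! × 4! × 6!) = 27720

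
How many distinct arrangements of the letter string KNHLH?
5! / (1! × 1! × 2! × 1!) = 60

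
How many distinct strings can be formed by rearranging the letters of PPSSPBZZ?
8! / (1! × 2! × 3! × 2!) = 1680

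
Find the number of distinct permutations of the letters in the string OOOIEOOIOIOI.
12! / (1! × 7! × 4!) = 3960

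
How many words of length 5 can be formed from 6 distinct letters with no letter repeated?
P(6,5) = 6!/(6-5)! = 720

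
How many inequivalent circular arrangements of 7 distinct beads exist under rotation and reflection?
(7-1)!/2 = 720/2 = 360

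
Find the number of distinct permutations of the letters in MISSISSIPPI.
11! / (1! × 4! × 4! × 2!) = 34650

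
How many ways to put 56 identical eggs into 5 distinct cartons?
C(56+5-1, 5-1) = C(60, 4) = 487635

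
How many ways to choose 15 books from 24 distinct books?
C(24,15) = 24!/(15!×9!) = 1307504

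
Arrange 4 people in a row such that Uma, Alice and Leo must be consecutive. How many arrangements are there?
Treat the 3 as one block: (4-3+1)! × 3! = 2 × 6 = 12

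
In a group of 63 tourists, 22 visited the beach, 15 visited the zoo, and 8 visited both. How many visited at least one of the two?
|A∪B| = |A| + |B| - |A∩B| = 22 + 15 - 8 = 29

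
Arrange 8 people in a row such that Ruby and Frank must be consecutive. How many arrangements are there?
Treat the 2 as one block: (8-2+1)! × 2! = 5040 × 2 = 10080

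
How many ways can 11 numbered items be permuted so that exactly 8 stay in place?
Choose the 8 fixed points C(11,8) = 165, derange the rest: !3 = Σ_{j=0}^{3} (-1)^j·3!/j! = 6 - 6 + 3 - 1 = 2. Product = 165 × 2 = 330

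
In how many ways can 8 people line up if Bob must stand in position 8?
Fix one position: (8-1)! = 5040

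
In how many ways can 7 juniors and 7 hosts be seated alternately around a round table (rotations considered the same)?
Fix one of the juniors: (7-1)! ways for the remaining juniors, × 7! ways for the hosts = 720 × 5040 = 3628800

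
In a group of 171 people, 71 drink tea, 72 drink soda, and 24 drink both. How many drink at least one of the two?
|A∪B| = |A| + |B| - |A∩B| = 71 + 72 - 24 = 119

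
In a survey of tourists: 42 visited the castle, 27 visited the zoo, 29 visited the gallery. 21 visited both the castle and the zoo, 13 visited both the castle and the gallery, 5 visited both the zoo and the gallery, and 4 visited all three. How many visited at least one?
|A∪B∪C| = 42+27+29-21-13-5+4 = 63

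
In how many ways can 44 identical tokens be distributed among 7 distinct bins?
C(44+7-1, 7-1) = C(50, 6) = 15890700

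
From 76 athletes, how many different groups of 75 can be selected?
C(76,75) = 76!/(75!×1!) = 76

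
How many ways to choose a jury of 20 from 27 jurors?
C(27,20) = 27!/(20!×7!) = 888030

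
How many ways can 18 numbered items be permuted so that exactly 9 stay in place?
Choose the 9 fixed points C(18,9) = 48620, derange the rest: !9 = Σ_{j=0}^{9} (-1)^j·9!/j! = 362880 - 362880 + 181440 - 60480 + 15120 - 3024 + 504 - 72 + 9 - 1 = 133496. Product = 48620 × 133496 = 6490575520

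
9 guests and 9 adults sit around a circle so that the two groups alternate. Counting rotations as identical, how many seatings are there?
Fix one of the guests: (9-1)! ways for the remaining guests, × 9! ways for the adults = 40320 × 362880 = 14631321600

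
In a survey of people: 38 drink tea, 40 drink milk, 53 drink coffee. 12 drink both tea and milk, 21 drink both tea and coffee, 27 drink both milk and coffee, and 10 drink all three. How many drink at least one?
|A∪B∪C| = 38+40+53-12-21-27+10 = 81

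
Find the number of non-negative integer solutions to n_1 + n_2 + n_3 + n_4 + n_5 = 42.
C(42+5-1, 5-1) = C(46, 4) = 163185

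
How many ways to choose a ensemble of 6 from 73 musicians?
C(73,6) = 73!/(6!×67!) = 170230452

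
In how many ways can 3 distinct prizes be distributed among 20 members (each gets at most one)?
P(20,3) = 20!/(20-3)! = 6840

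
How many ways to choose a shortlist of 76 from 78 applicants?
C(78,76) = 78!/(76!×2!) = 3003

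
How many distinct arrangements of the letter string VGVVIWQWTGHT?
12! / (2! × 1! × 1! × 3! × 1! × 2! × 2!) = 9979200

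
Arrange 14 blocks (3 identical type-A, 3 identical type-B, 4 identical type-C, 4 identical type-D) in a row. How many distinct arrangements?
14! / (3! × 3! × 4! × 4!) = 4204200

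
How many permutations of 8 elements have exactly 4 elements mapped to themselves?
Choose the 4 fixed points C(8,4) = 70, derange the rest: !4 = Σ_{j=0}^{4} (-1)^j·4!/j! = 24 - 24 + 12 - 4 + 1 = 9. Product = 70 × 9 = 630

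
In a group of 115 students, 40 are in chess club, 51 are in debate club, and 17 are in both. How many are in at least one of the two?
|A∪B| = |A| + |B| - |A∩B| = 40 + 51 - 17 = 74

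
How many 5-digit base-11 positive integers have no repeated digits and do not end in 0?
Last digit: 10 nonzero choices. First digit: 9 (nonzero, ≠last). Middle 3: P(9,3) = 504. Total = 45360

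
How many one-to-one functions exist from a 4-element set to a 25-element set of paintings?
P(25,4) = 25!/(25-4)! = 303600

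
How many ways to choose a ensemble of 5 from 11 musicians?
C(11,5) = 11!/(5!×6!) = 462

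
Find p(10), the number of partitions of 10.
Pentagonal recurrence p(n) = p(n-1) + p(n-2) - p(n-5) - p(n-7) + p(n-12) + p(n-15) - ... gives p(0..9) = 1, 1, 2, 3, 5, 7, 11, 15, 22, 30. p(10) = p(9) + p(8) - p(5) - p(3) = 30 + 22 - 7 - 3 = 42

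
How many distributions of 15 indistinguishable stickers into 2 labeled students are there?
C(15+2-1, 2-1) = C(16, 1) = 16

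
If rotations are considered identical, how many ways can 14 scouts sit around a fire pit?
Circular: fix one position, arrange the rest. (14-1)! = 6227020800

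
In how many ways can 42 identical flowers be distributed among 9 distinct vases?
C(42+9-1, 9-1) = C(50, 8) = 536878650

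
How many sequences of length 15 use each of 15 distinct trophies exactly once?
15! = 1307674368000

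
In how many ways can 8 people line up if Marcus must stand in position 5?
Fix one position: (8-1)! = 5040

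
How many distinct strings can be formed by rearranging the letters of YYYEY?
5! / (1! × 4!) = 5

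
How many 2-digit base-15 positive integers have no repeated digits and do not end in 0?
Last digit: 14 nonzero choices. First digit: 13 (nonzero, ≠last). Middle 0: P(13,0) = 1. Total = 182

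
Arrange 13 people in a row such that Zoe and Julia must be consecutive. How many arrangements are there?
Treat the 2 as one block: (13-2+1)! × 2! = 479001600 × 2 = 958003200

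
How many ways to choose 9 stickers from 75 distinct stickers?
C(75,9) = 75!/(9!×66!) = 125595622175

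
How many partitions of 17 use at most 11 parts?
By conjugation, equals partitions of 17 into parts ≤ 11. Let r_j(i) = number of partitions of i into parts ≤ j, for i = 0..17. r_1(i) = 1 for all i; r_j(i) = r_{j-1}(i) + r_j(i-j). Rows j = 2..11: ≤2: 1 1 2 2 3 3 4 4 5 5 6 6 7 7 8 8 9 9; ≤3: 1 1 2 3 4 5 7 8 10 12 14 16 19 21 24 27 30 33; ≤4: 1 1 2 3 5 6 9 11 15 18 23 27 34 39 47 54 64 72; ≤5: 1 1 2 3 5 7 10 13 18 23 30 37 47 57 70 84 101 119; ≤6: 1 1 2 3 5 7 11 14 20 26 35 44 58 71 90 110 136 163; ≤7: 1 1 2 3 5 7 11 15 21 28 38 49 65 82 105 131 164 201; ≤8: 1 1 2 3 5 7 11 15 22 29 40 52 70 89 116 146 186 230; ≤9: 1 1 2 3 5 7 11 15 22 30 41 54 73 94 123 157 201 252; ≤10: 1 1 2 3 5 7 11 15 22 30 42 55 75 97 128 164 212 267; ≤11: 1 1 2 3 5 7 11 15 22 30 42 56 76 99 131 169 219 278. r_11(17) = 278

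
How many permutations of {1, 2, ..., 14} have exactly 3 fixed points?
Choose the 3 fixed points C(14,3) = 364, derange the rest: !11 = Σ_{j=0}^{11} (-1)^j·11!/j! = 39916800 - 39916800 + 19958400 - 6652800 + 1663200 - 332640 + 55440 - 7920 + 990 - 110 + 11 - 1 = 14684570. Product = 364 × 14684570 = 5345183480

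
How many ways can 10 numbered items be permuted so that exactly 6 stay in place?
Choose the 6 fixed points C(10,6) = 210, derange the rest: !4 = Σ_{j=0}^{4} (-1)^j·4!/j! = 24 - 24 + 12 - 4 + 1 = 9. Product = 210 × 9 = 1890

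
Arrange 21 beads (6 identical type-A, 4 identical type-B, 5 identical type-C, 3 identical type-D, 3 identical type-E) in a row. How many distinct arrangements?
21! / (6! × 4! × 5! × 3! × 3!) = 684410126400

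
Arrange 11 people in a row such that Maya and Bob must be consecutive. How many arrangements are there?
Treat the 2 as one block: (11-2+1)! × 2! = 3628800 × 2 = 7257600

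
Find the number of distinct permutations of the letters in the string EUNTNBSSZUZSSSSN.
16! / (2! × 3! × 1! × 1! × 1! × 2! × 6!) = 1210809600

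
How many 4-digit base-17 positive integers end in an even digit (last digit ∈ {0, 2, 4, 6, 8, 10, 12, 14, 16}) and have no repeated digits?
Last∈{0,2,4,6,8,10,12,14,16}. Last=0: 3360. Last nonzero: 8×15×P(15,2) = 25200. Total = 28560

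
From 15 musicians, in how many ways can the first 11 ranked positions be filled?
P(15,11) = 15!/(15-11)! = 54486432000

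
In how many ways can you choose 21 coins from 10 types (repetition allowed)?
C(21+10-1, 10-1) = C(30, 9) = 14307150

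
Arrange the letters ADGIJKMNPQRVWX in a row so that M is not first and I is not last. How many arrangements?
By inclusion-exclusion: 14! - 2×(14-1)! + (14-2)! = 87178291200 - 12454041600 + 479001600 = 75203251200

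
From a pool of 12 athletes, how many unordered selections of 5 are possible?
C(12,5) = 12!/(5!×7!) = 792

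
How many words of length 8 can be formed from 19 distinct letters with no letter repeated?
P(19,8) = 19!/(19-8)! = 3047466240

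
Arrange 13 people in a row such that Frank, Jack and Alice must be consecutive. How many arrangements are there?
Treat the 3 as one block: (13-3+1)! × 3! = 39916800 × 6 = 239500800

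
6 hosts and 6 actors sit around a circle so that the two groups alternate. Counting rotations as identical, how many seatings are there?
Fix one of the hosts: (6-1)! ways for the remaining hosts, × 6! ways for the actors = 120 × 720 = 86400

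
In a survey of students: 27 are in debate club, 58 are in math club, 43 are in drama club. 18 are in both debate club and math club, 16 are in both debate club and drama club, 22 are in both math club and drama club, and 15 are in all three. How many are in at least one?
|A∪B∪C| = 27+58+43-18-16-22+15 = 87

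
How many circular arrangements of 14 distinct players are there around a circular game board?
Circular: fix one position, arrange the rest. (14-1)! = 6227020800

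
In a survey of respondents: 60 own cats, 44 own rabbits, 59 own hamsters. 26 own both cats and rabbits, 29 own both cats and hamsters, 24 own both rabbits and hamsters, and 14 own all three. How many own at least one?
|A∪B∪C| = 60+44+59-26-29-24+14 = 98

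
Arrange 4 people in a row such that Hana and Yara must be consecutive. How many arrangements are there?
Treat the 2 as one block: (4-2+1)! × 2! = 6 × 2 = 12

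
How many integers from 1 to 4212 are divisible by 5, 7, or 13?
⌊4212/5⌋+⌊4212/7⌋+⌊4212/13⌋ - ⌊4212/35⌋-⌊4212/65⌋-⌊4212/91⌋ + ⌊4212/455⌋ = 842+601+324 - 120-64-46 + 9 = 1546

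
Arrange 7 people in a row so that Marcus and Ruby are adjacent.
Treat as block: (7-1)! × 2! = 720 × 2 = 1440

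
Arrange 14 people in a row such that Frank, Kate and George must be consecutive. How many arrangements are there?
Treat the 3 as one block: (14-3+1)! × 3! = 479001600 × 6 = 2874009600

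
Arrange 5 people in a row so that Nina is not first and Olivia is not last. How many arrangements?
By inclusion-exclusion: 5! - 2×(5-1)! + (5-2)! = 120 - 48 + 6 = 78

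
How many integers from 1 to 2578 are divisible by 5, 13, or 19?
⌊2578/5⌋+⌊2578/13⌋+⌊2578/19⌋ - ⌊2578/65⌋-⌊2578/95⌋-⌊2578/247⌋ + ⌊2578/1235⌋ = 515+198+135 - 39-27-10 + 2 = 774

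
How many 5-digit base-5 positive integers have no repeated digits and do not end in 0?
Last digit: 4 nonzero choices. First digit: 3 (nonzero, ≠last). Middle 3: P(3,3) = 6. Total = 72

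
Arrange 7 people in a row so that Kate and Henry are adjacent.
Treat as block: (7-1)! × 2! = 720 × 2 = 1440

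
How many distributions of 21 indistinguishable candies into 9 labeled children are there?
C(21+9-1, 9-1) = C(29, 8) = 4292145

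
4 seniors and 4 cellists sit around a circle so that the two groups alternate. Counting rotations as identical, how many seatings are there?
Fix one of the seniors: (4-1)! ways for the remaining seniors, × 4! ways for the cellists = 6 × 24 = 144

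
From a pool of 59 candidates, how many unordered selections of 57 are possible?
C(59,57) = 59!/(57!×2!) = 1711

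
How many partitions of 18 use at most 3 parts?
By conjugation, equals partitions of 18 into parts ≤ 3. Let r_j(i) = number of partitions of i into parts ≤ j, for i = 0..18. r_1(i) = 1 for all i; r_j(i) = r_{j-1}(i) + r_j(i-j). Rows j = 2..3: ≤2: 1 1 2 2 3 3 4 4 5 5 6 6 7 7 8 8 9 9 10; ≤3: 1 1 2 3 4 5 7 8 10 12 14 16 19 21 24 27 30 33 37. r_3(18) = 37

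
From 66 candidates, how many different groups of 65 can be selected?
C(66,65) = 66!/(65!×1!) = 66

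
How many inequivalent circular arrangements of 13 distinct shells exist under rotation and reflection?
(13-1)!/2 = 479001600/2 = 239500800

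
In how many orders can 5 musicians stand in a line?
5! = 120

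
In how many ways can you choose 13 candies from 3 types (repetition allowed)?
C(13+3-1, 3-1) = C(15, 2) = 105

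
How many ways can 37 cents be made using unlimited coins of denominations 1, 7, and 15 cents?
Coefficient of x^37 in 1/(1-x^1) · 1/(1-x^7) · 1/(1-x^15). Case on j = number of 15-cent coins (j = 0..2); remainder r = 37 - 15j is made from {1,7} in ⌊r/7⌋+1 ways. r = 37, 22, 7 → 6 + 4 + 2 = 12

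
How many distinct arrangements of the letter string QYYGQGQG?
8! / (3! × 2! × 3!) = 560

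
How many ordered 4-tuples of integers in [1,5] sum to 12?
Coefficient of x^12 in (x + x² + ... + x^5)^4. By inclusion-exclusion on dice exceeding 5: Σ_j (-1)^j C(4,j)·C(12-1-5j, 3) = C(4,0)·C(11,3) - C(4,1)·C(6,3) = 1·165 - 4·20 = 85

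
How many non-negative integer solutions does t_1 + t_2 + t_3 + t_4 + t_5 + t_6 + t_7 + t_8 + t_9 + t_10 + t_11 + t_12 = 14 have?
C(14+12-1, 12-1) = C(25, 11) = 4457400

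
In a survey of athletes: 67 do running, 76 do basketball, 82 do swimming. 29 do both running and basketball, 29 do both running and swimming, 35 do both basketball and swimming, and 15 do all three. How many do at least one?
|A∪B∪C| = 67+76+82-29-29-35+15 = 147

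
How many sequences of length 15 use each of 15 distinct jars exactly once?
15! = 1307674368000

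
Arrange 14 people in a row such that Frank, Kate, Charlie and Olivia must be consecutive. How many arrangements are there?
Treat the 4 as one block: (14-4+1)! × 4! = 39916800 × 24 = 958003200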